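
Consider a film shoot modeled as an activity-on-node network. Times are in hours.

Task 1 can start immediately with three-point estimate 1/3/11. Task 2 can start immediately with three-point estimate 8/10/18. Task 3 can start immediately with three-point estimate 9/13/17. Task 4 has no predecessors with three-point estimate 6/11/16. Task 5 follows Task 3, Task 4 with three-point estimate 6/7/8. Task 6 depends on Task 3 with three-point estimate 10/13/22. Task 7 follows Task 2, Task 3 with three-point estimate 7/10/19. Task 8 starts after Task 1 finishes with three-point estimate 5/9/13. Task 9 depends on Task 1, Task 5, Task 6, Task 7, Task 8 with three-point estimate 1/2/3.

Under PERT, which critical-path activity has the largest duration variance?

te_Task 1 = (1 + 4·3 + 11)/6 = 24/6 = 4; σ²_Task 1 = ((11−1)/6)² = 2.778
te_Task 2 = (8 + 4·10 + 18)/6 = 66/6 = 11; σ²_Task 2 = ((18−8)/6)² = 2.778
te_Task 3 = (9 + 4·13 + 17)/6 = 78/6 = 13; σ²_Task 3 = ((17−9)/6)² = 1.778
te_Task 4 = (6 + 4·11 + 16)/6 = 66/6 = 11; σ²_Task 4 = ((16−6)/6)² = 2.778
te_Task 5 = (6 + 4·7 + 8)/6 = 42/6 = 7; σ²_Task 5 = ((8−6)/6)² = 0.111
te_Task 6 = (10 + 4·13 + 22)/6 = 84/6 = 14; σ²_Task 6 = ((22−10)/6)² = 4.000
te_Task 7 = (7 + 4·10 + 19)/6 = 66/6 = 11; σ²_Task 7 = ((19−7)/6)² = 4.000
te_Task 8 = (5 + 4·9 + 13)/6 = 54/6 = 9; σ²_Task 8 = ((13−5)/6)² = 1.778
te_Task 9 = (1 + 4·2 + 3)/6 = 12/6 = 2; σ²_Task 9 = ((3−1)/6)² = 0.111

Forward pass:
ES_Task 1 = 0; EF_Task 1 = 4
ES_Task 2 = 0; EF_Task 2 = 11
ES_Task 3 = 0; EF_Task 3 = 13
ES_Task 4 = 0; EF_Task 4 = 11
ES_Task 5 = max(EF_Task 3=13, EF_Task 4=11) = 13; EF_Task 5 = 13+7 = 20
ES_Task 6 = 13; EF_Task 6 = 13+14 = 27
ES_Task 7 = max(EF_Task 2=11, EF_Task 3=13) = 13; EF_Task 7 = 13+11 = 24
ES_Task 8 = 4; EF_Task 8 = 4+9 = 13
ES_Task 9 = max(EF_Task 1=4, EF_Task 5=20, EF_Task 6=27, EF_Task 7=24, EF_Task 8=13) = 27; EF_Task 9 = 27+2 = 29
Expected project duration μ = 29 hours. Critical path: Task 3 → Task 6 → Task 9.

Variances on critical path: σ²_Task 3=1.778, σ²_Task 6=4.000, σ²_Task 9=0.111.
Largest is σ²_Task 6 = 4.000.

Task 6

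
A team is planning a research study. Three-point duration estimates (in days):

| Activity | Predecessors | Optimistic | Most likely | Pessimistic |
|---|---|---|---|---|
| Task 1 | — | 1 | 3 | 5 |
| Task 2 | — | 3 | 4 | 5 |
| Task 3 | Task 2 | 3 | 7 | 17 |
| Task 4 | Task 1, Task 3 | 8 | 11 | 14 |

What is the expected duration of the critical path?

23 days

te_Task 1 = (1 + 4·3 + 5)/6 = 18/6 = 3
te_Task 2 = (3 + 4·4 + 5)/6 = 24/6 = 4
te_Task 3 = (3 + 4·7 + 17)/6 = 48/6 = 8
te_Task 4 = (8 + 4·11 + 14)/6 = 66/6 = 11

Forward pass:
ES_Task 1 = 0; EF_Task 1 = 3
ES_Task 2 = 0; EF_Task 2 = 4
ES_Task 3 = 4; EF_Task 3 = 4+8 = 12
ES_Task 4 = max(EF_Task 1=3, EF_Task 3=12) = 12; EF_Task 4 = 12+11 = 23
Expected project duration μ = 23 days. Critical path: Task 2 → Task 3 → Task 4.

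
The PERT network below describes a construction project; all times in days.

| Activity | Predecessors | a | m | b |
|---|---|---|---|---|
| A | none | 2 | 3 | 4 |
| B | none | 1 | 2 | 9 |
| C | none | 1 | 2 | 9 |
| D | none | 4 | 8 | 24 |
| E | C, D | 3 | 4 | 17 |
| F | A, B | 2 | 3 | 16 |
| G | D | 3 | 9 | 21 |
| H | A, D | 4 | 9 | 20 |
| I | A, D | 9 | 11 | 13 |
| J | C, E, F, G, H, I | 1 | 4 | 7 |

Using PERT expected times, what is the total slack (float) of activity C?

te_A = (2 + 4·3 + 4)/6 = 18/6 = 3
te_B = (1 + 4·2 + 9)/6 = 18/6 = 3
te_C = (1 + 4·2 + 9)/6 = 18/6 = 3
te_D = (4 + 4·8 + 24)/6 = 60/6 = 10
te_E = (3 + 4·4 + 17)/6 = 36/6 = 6
te_F = (2 + 4·3 + 16)/6 = 30/6 = 5
te_G = (3 + 4·9 + 21)/6 = 60/6 = 10
te_H = (4 + 4·9 + 20)/6 = 60/6 = 10
te_I = (9 + 4·11 + 13)/6 = 66/6 = 11
te_J = (1 + 4·4 + 7)/6 = 24/6 = 4

Forward pass:
ES_A = 0; EF_A = 3
ES_B = 0; EF_B = 3
ES_C = 0; EF_C = 3
ES_D = 0; EF_D = 10
ES_E = max(EF_C=3, EF_D=10) = 10; EF_E = 10+6 = 16
ES_F = max(EF_A=3, EF_B=3) = 3; EF_F = 3+5 = 8
ES_G = 10; EF_G = 10+10 = 20
ES_H = max(EF_A=3, EF_D=10) = 10; EF_H = 10+10 = 20
ES_I = max(EF_A=3, EF_D=10) = 10; EF_I = 10+11 = 21
ES_J = max(EF_C=3, EF_E=16, EF_F=8, EF_G=20, EF_H=20, EF_I=21) = 21; EF_J = 21+4 = 25
Expected project duration μ = 25 days. Critical path: D → I → J.

Backward pass:
LF_J = 25; LS_J = 25−4 = 21
LF_I = LS_J = 21; LS_I = 21−11 = 10
LF_H = LS_J = 21; LS_H = 21−10 = 11
LF_G = LS_J = 21; LS_G = 21−10 = 11
LF_F = LS_J = 21; LS_F = 21−5 = 16
LF_E = LS_J = 21; LS_E = 21−6 = 15
LF_D = min(LS_E=15, LS_G=11, LS_H=11, LS_I=10) = 10; LS_D = 10−10 = 0
LF_C = min(LS_E=15, LS_J=21) = 15; LS_C = 15−3 = 12
LF_B = LS_F = 16; LS_B = 16−3 = 13
LF_A = min(LS_F=16, LS_H=11, LS_I=10) = 10; LS_A = 10−3 = 7
Slack_C = LS_C − ES_C = 12 − 0 = 12

12 days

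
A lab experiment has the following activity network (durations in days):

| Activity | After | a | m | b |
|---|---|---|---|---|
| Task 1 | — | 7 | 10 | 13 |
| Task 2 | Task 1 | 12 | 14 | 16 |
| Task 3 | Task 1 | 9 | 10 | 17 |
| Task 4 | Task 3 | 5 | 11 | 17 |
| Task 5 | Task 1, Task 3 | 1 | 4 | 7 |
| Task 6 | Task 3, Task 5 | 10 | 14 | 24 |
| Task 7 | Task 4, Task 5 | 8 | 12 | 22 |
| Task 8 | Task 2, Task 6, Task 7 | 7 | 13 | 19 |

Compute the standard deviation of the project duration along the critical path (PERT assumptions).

te_Task 1 = (7 + 4·10 + 13)/6 = 60/6 = 10; σ²_Task 1 = ((13−7)/6)² = 1.000
te_Task 2 = (12 + 4·14 + 16)/6 = 84/6 = 14; σ²_Task 2 = ((16−12)/6)² = 0.444
te_Task 3 = (9 + 4·10 + 17)/6 = 66/6 = 11; σ²_Task 3 = ((17−9)/6)² = 1.778
te_Task 4 = (5 + 4·11 + 17)/6 = 66/6 = 11; σ²_Task 4 = ((17−5)/6)² = 4.000
te_Task 5 = (1 + 4·4 + 7)/6 = 24/6 = 4; σ²_Task 5 = ((7−1)/6)² = 1.000
te_Task 6 = (10 + 4·14 + 24)/6 = 90/6 = 15; σ²_Task 6 = ((24−10)/6)² = 5.444
te_Task 7 = (8 + 4·12 + 22)/6 = 78/6 = 13; σ²_Task 7 = ((22−8)/6)² = 5.444
te_Task 8 = (7 + 4·13 + 19)/6 = 78/6 = 13; σ²_Task 8 = ((19−7)/6)² = 4.000

Forward pass:
ES_Task 1 = 0; EF_Task 1 = 10
ES_Task 2 = 10; EF_Task 2 = 10+14 = 24
ES_Task 3 = 10; EF_Task 3 = 10+11 = 21
ES_Task 4 = 21; EF_Task 4 = 21+11 = 32
ES_Task 5 = max(EF_Task 1=10, EF_Task 3=21) = 21; EF_Task 5 = 21+4 = 25
ES_Task 6 = max(EF_Task 3=21, EF_Task 5=25) = 25; EF_Task 6 = 25+15 = 40
ES_Task 7 = max(EF_Task 4=32, EF_Task 5=25) = 32; EF_Task 7 = 32+13 = 45
ES_Task 8 = max(EF_Task 2=24, EF_Task 6=40, EF_Task 7=45) = 45; EF_Task 8 = 45+13 = 58
Expected project duration μ = 58 days. Critical path: Task 1 → Task 3 → Task 4 → Task 7 → Task 8.

Variance along critical path = 1.000 + 1.778 + 4.000 + 5.444 + 4.000 = 16.222
σ = √16.222 = 4.028 days

4.03 days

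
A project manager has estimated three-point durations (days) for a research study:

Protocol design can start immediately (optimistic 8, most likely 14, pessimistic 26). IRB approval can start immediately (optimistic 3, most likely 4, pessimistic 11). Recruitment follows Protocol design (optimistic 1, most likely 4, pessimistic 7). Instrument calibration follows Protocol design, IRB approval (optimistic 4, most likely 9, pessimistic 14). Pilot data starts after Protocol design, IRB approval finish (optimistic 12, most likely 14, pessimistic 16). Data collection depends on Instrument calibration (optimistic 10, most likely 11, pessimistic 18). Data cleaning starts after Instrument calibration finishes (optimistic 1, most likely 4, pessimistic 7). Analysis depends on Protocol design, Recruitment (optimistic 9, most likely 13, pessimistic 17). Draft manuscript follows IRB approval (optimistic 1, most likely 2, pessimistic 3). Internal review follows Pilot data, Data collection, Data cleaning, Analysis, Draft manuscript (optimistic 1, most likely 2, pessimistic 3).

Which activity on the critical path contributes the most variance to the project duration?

Protocol design

te_Protocol design = (8 + 4·14 + 26)/6 = 90/6 = 15; σ²_Protocol design = ((26−8)/6)² = 9.000
te_IRB approval = (3 + 4·4 + 11)/6 = 30/6 = 5; σ²_IRB approval = ((11−3)/6)² = 1.778
te_Recruitment = (1 + 4·4 + 7)/6 = 24/6 = 4; σ²_Recruitment = ((7−1)/6)² = 1.000
te_Instrument calibration = (4 + 4·9 + 14)/6 = 54/6 = 9; σ²_Instrument calibration = ((14−4)/6)² = 2.778
te_Pilot data = (12 + 4·14 + 16)/6 = 84/6 = 14; σ²_Pilot data = ((16−12)/6)² = 0.444
te_Data collection = (10 + 4·11 + 18)/6 = 72/6 = 12; σ²_Data collection = ((18−10)/6)² = 1.778
te_Data cleaning = (1 + 4·4 + 7)/6 = 24/6 = 4; σ²_Data cleaning = ((7−1)/6)² = 1.000
te_Analysis = (9 + 4·13 + 17)/6 = 78/6 = 13; σ²_Analysis = ((17−9)/6)² = 1.778
te_Draft manuscript = (1 + 4·2 + 3)/6 = 12/6 = 2; σ²_Draft manuscript = ((3−1)/6)² = 0.111
te_Internal review = (1 + 4·2 + 3)/6 = 12/6 = 2; σ²_Internal review = ((3−1)/6)² = 0.111

Forward pass:
ES_Protocol design = 0; EF_Protocol design = 15
ES_IRB approval = 0; EF_IRB approval = 5
ES_Recruitment = 15; EF_Recruitment = 15+4 = 19
ES_Instrument calibration = max(EF_Protocol design=15, EF_IRB approval=5) = 15; EF_Instrument calibration = 15+9 = 24
ES_Pilot data = max(EF_Protocol design=15, EF_IRB approval=5) = 15; EF_Pilot data = 15+14 = 29
ES_Data collection = 24; EF_Data collection = 24+12 = 36
ES_Data cleaning = 24; EF_Data cleaning = 24+4 = 28
ES_Analysis = max(EF_Protocol design=15, EF_Recruitment=19) = 19; EF_Analysis = 19+13 = 32
ES_Draft manuscript = 5; EF_Draft manuscript = 5+2 = 7
ES_Internal review = max(EF_Pilot data=29, EF_Data collection=36, EF_Data cleaning=28, EF_Analysis=32, EF_Draft manuscript=7) = 36; EF_Internal review = 36+2 = 38
Expected project duration μ = 38 days. Critical path: Protocol design → Instrument calibration → Data collection → Internal review.

Variances on critical path: σ²_Protocol design=9.000, σ²_Instrument calibration=2.778, σ²_Data collection=1.778, σ²_Internal review=0.111.
Largest is σ²_Protocol design = 9.000.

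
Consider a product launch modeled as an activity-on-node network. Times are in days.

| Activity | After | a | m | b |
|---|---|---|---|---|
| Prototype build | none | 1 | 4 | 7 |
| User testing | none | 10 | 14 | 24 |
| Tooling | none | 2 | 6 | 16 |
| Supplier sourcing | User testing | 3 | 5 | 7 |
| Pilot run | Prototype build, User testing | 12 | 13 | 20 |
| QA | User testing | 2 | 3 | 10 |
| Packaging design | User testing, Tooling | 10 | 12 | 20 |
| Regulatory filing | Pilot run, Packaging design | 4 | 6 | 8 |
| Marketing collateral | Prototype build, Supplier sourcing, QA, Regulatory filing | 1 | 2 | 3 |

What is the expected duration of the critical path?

te_Prototype build = (1 + 4·4 + 7)/6 = 24/6 = 4
te_User testing = (10 + 4·14 + 24)/6 = 90/6 = 15
te_Tooling = (2 + 4·6 + 16)/6 = 42/6 = 7
te_Supplier sourcing = (3 + 4·5 + 7)/6 = 30/6 = 5
te_Pilot run = (12 + 4·13 + 20)/6 = 84/6 = 14
te_QA = (2 + 4·3 + 10)/6 = 24/6 = 4
te_Packaging design = (10 + 4·12 + 20)/6 = 78/6 = 13
te_Regulatory filing = (4 + 4·6 + 8)/6 = 36/6 = 6
te_Marketing collateral = (1 + 4·2 + 3)/6 = 12/6 = 2

Forward pass:
ES_Prototype build = 0; EF_Prototype build = 4
ES_User testing = 0; EF_User testing = 15
ES_Tooling = 0; EF_Tooling = 7
ES_Supplier sourcing = 15; EF_Supplier sourcing = 15+5 = 20
ES_Pilot run = max(EF_Prototype build=4, EF_User testing=15) = 15; EF_Pilot run = 15+14 = 29
ES_QA = 15; EF_QA = 15+4 = 19
ES_Packaging design = max(EF_User testing=15, EF_Tooling=7) = 15; EF_Packaging design = 15+13 = 28
ES_Regulatory filing = max(EF_Pilot run=29, EF_Packaging design=28) = 29; EF_Regulatory filing = 29+6 = 35
ES_Marketing collateral = max(EF_Prototype build=4, EF_Supplier sourcing=20, EF_QA=19, EF_Regulatory filing=35) = 35; EF_Marketing collateral = 35+2 = 37
Expected project duration μ = 37 days. Critical path: User testing → Pilot run → Regulatory filing → Marketing collateral.

37 days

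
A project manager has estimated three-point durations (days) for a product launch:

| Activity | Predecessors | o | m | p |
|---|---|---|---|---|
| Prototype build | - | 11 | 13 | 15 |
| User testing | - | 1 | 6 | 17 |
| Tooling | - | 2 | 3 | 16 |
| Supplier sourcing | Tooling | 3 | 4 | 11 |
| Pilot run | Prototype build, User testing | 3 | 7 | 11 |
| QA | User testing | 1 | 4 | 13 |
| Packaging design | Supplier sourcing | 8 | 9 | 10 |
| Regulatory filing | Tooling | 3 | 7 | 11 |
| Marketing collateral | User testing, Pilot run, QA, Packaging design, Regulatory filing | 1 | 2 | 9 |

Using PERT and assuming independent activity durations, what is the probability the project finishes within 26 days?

0.933

te_Prototype build = (11 + 4·13 + 15)/6 = 78/6 = 13; σ²_Prototype build = ((15−11)/6)² = 0.444
te_User testing = (1 + 4·6 + 17)/6 = 42/6 = 7; σ²_User testing = ((17−1)/6)² = 7.111
te_Tooling = (2 + 4·3 + 16)/6 = 30/6 = 5; σ²_Tooling = ((16−2)/6)² = 5.444
te_Supplier sourcing = (3 + 4·4 + 11)/6 = 30/6 = 5; σ²_Supplier sourcing = ((11−3)/6)² = 1.778
te_Pilot run = (3 + 4·7 + 11)/6 = 42/6 = 7; σ²_Pilot run = ((11−3)/6)² = 1.778
te_QA = (1 + 4·4 + 13)/6 = 30/6 = 5; σ²_QA = ((13−1)/6)² = 4.000
te_Packaging design = (8 + 4·9 + 10)/6 = 54/6 = 9; σ²_Packaging design = ((10−8)/6)² = 0.111
te_Regulatory filing = (3 + 4·7 + 11)/6 = 42/6 = 7; σ²_Regulatory filing = ((11−3)/6)² = 1.778
te_Marketing collateral = (1 + 4·2 + 9)/6 = 18/6 = 3; σ²_Marketing collateral = ((9−1)/6)² = 1.778

Forward pass:
ES_Prototype build = 0; EF_Prototype build = 13
ES_User testing = 0; EF_User testing = 7
ES_Tooling = 0; EF_Tooling = 5
ES_Supplier sourcing = 5; EF_Supplier sourcing = 5+5 = 10
ES_Pilot run = max(EF_Prototype build=13, EF_User testing=7) = 13; EF_Pilot run = 13+7 = 20
ES_QA = 7; EF_QA = 7+5 = 12
ES_Packaging design = 10; EF_Packaging design = 10+9 = 19
ES_Regulatory filing = 5; EF_Regulatory filing = 5+7 = 12
ES_Marketing collateral = max(EF_User testing=7, EF_Pilot run=20, EF_QA=12, EF_Packaging design=19, EF_Regulatory filing=12) = 20; EF_Marketing collateral = 20+3 = 23
Expected project duration μ = 23 days. Critical path: Prototype build → Pilot run → Marketing collateral.

Variance along critical path = 0.444 + 1.778 + 1.778 = 4.000; σ = √4.000 = 2.000 days.
Z = (26 − 23) / 2.000 = 1.500
P(T ≤ 26) = Φ(1.500) ≈ 0.933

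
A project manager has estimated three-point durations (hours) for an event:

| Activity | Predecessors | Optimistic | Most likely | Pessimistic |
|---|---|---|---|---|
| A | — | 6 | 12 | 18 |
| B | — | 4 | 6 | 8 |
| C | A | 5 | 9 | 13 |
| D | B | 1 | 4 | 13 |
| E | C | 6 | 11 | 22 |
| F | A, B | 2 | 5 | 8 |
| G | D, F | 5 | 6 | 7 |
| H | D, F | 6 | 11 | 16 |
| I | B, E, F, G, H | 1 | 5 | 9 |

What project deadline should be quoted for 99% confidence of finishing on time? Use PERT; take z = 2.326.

te_A = (6 + 4·12 + 18)/6 = 72/6 = 12; σ²_A = ((18−6)/6)² = 4.000
te_B = (4 + 4·6 + 8)/6 = 36/6 = 6; σ²_B = ((8−4)/6)² = 0.444
te_C = (5 + 4·9 + 13)/6 = 54/6 = 9; σ²_C = ((13−5)/6)² = 1.778
te_D = (1 + 4·4 + 13)/6 = 30/6 = 5; σ²_D = ((13−1)/6)² = 4.000
te_E = (6 + 4·11 + 22)/6 = 72/6 = 12; σ²_E = ((22−6)/6)² = 7.111
te_F = (2 + 4·5 + 8)/6 = 30/6 = 5; σ²_F = ((8−2)/6)² = 1.000
te_G = (5 + 4·6 + 7)/6 = 36/6 = 6; σ²_G = ((7−5)/6)² = 0.111
te_H = (6 + 4·11 + 16)/6 = 66/6 = 11; σ²_H = ((16−6)/6)² = 2.778
te_I = (1 + 4·5 + 9)/6 = 30/6 = 5; σ²_I = ((9−1)/6)² = 1.778

Forward pass:
ES_A = 0; EF_A = 12
ES_B = 0; EF_B = 6
ES_C = 12; EF_C = 12+9 = 21
ES_D = 6; EF_D = 6+5 = 11
ES_E = 21; EF_E = 21+12 = 33
ES_F = max(EF_A=12, EF_B=6) = 12; EF_F = 12+5 = 17
ES_G = max(EF_D=11, EF_F=17) = 17; EF_G = 17+6 = 23
ES_H = max(EF_D=11, EF_F=17) = 17; EF_H = 17+11 = 28
ES_I = max(EF_B=6, EF_E=33, EF_F=17, EF_G=23, EF_H=28) = 33; EF_I = 33+5 = 38
Expected project duration μ = 38 hours. Critical path: A → C → E → I.

Variance along critical path = 4.000 + 1.778 + 7.111 + 1.778 = 14.667; σ = 3.830 hours.
D = μ + z·σ = 38 + 2.326·3.830 = 46.9 hours

46.9 hours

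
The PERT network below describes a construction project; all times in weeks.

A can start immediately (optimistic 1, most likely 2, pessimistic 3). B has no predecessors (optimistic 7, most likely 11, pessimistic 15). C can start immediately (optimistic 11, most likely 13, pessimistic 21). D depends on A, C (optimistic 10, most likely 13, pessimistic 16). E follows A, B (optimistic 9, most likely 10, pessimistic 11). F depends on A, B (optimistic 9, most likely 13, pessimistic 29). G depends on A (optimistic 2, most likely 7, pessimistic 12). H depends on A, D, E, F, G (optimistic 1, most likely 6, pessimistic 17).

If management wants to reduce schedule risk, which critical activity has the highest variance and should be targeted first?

H

te_A = (1 + 4·2 + 3)/6 = 12/6 = 2; σ²_A = ((3−1)/6)² = 0.111
te_B = (7 + 4·11 + 15)/6 = 66/6 = 11; σ²_B = ((15−7)/6)² = 1.778
te_C = (11 + 4·13 + 21)/6 = 84/6 = 14; σ²_C = ((21−11)/6)² = 2.778
te_D = (10 + 4·13 + 16)/6 = 78/6 = 13; σ²_D = ((16−10)/6)² = 1.000
te_E = (9 + 4·10 + 11)/6 = 60/6 = 10; σ²_E = ((11−9)/6)² = 0.111
te_F = (9 + 4·13 + 29)/6 = 90/6 = 15; σ²_F = ((29−9)/6)² = 11.111
te_G = (2 + 4·7 + 12)/6 = 42/6 = 7; σ²_G = ((12−2)/6)² = 2.778
te_H = (1 + 4·6 + 17)/6 = 42/6 = 7; σ²_H = ((17−1)/6)² = 7.111

Forward pass:
ES_A = 0; EF_A = 2
ES_B = 0; EF_B = 11
ES_C = 0; EF_C = 14
ES_D = max(EF_A=2, EF_C=14) = 14; EF_D = 14+13 = 27
ES_E = max(EF_A=2, EF_B=11) = 11; EF_E = 11+10 = 21
ES_F = max(EF_A=2, EF_B=11) = 11; EF_F = 11+15 = 26
ES_G = 2; EF_G = 2+7 = 9
ES_H = max(EF_A=2, EF_D=27, EF_E=21, EF_F=26, EF_G=9) = 27; EF_H = 27+7 = 34
Expected project duration μ = 34 weeks. Critical path: C → D → H.

Variances on critical path: σ²_C=2.778, σ²_D=1.000, σ²_H=7.111.
Largest is σ²_H = 7.111.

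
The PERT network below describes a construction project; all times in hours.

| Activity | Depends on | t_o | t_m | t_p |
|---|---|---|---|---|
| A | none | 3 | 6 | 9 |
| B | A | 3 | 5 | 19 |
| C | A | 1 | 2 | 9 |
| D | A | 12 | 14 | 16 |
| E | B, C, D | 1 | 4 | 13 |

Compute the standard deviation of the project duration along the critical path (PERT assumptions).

te_A = (3 + 4·6 + 9)/6 = 36/6 = 6; σ²_A = ((9−3)/6)² = 1.000
te_B = (3 + 4·5 + 19)/6 = 42/6 = 7; σ²_B = ((19−3)/6)² = 7.111
te_C = (1 + 4·2 + 9)/6 = 18/6 = 3; σ²_C = ((9−1)/6)² = 1.778
te_D = (12 + 4·14 + 16)/6 = 84/6 = 14; σ²_D = ((16−12)/6)² = 0.444
te_E = (1 + 4·4 + 13)/6 = 30/6 = 5; σ²_E = ((13−1)/6)² = 4.000

Forward pass:
ES_A = 0; EF_A = 6
ES_B = 6; EF_B = 6+7 = 13
ES_C = 6; EF_C = 6+3 = 9
ES_D = 6; EF_D = 6+14 = 20
ES_E = max(EF_B=13, EF_C=9, EF_D=20) = 20; EF_E = 20+5 = 25
Expected project duration μ = 25 hours. Critical path: A → D → E.

Variance along critical path = 1.000 + 0.444 + 4.000 = 5.444
σ = √5.444 = 2.333 hours

2.33 hours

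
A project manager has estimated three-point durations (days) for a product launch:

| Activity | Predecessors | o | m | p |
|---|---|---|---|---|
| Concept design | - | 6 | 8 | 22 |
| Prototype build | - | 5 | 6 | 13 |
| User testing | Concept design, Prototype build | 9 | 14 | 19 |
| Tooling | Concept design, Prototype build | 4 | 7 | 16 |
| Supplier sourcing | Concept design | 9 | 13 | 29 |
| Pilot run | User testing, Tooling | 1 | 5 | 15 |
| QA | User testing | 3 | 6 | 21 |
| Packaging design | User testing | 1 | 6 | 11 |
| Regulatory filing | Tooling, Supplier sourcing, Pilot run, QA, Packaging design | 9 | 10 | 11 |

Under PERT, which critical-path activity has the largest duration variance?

te_Concept design = (6 + 4·8 + 22)/6 = 60/6 = 10; σ²_Concept design = ((22−6)/6)² = 7.111
te_Prototype build = (5 + 4·6 + 13)/6 = 42/6 = 7; σ²_Prototype build = ((13−5)/6)² = 1.778
te_User testing = (9 + 4·14 + 19)/6 = 84/6 = 14; σ²_User testing = ((19−9)/6)² = 2.778
te_Tooling = (4 + 4·7 + 16)/6 = 48/6 = 8; σ²_Tooling = ((16−4)/6)² = 4.000
te_Supplier sourcing = (9 + 4·13 + 29)/6 = 90/6 = 15; σ²_Supplier sourcing = ((29−9)/6)² = 11.111
te_Pilot run = (1 + 4·5 + 15)/6 = 36/6 = 6; σ²_Pilot run = ((15−1)/6)² = 5.444
te_QA = (3 + 4·6 + 21)/6 = 48/6 = 8; σ²_QA = ((21−3)/6)² = 9.000
te_Packaging design = (1 + 4·6 + 11)/6 = 36/6 = 6; σ²_Packaging design = ((11−1)/6)² = 2.778
te_Regulatory filing = (9 + 4·10 + 11)/6 = 60/6 = 10; σ²_Regulatory filing = ((11−9)/6)² = 0.111

Forward pass:
ES_Concept design = 0; EF_Concept design = 10
ES_Prototype build = 0; EF_Prototype build = 7
ES_User testing = max(EF_Concept design=10, EF_Prototype build=7) = 10; EF_User testing = 10+14 = 24
ES_Tooling = max(EF_Concept design=10, EF_Prototype build=7) = 10; EF_Tooling = 10+8 = 18
ES_Supplier sourcing = 10; EF_Supplier sourcing = 10+15 = 25
ES_Pilot run = max(EF_User testing=24, EF_Tooling=18) = 24; EF_Pilot run = 24+6 = 30
ES_QA = 24; EF_QA = 24+8 = 32
ES_Packaging design = 24; EF_Packaging design = 24+6 = 30
ES_Regulatory filing = max(EF_Tooling=18, EF_Supplier sourcing=25, EF_Pilot run=30, EF_QA=32, EF_Packaging design=30) = 32; EF_Regulatory filing = 32+10 = 42
Expected project duration μ = 42 days. Critical path: Concept design → User testing → QA → Regulatory filing.

Variances on critical path: σ²_Concept design=7.111, σ²_User testing=2.778, σ²_QA=9.000, σ²_Regulatory filing=0.111.
Largest is σ²_QA = 9.000.

QA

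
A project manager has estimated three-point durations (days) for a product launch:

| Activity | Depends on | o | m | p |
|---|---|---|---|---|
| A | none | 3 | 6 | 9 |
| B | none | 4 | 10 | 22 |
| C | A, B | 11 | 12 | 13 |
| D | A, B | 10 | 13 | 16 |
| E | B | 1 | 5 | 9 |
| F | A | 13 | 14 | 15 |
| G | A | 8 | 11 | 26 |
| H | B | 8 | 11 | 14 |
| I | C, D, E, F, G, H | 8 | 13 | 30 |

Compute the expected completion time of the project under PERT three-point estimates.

te_A = (3 + 4·6 + 9)/6 = 36/6 = 6
te_B = (4 + 4·10 + 22)/6 = 66/6 = 11
te_C = (11 + 4·12 + 13)/6 = 72/6 = 12
te_D = (10 + 4·13 + 16)/6 = 78/6 = 13
te_E = (1 + 4·5 + 9)/6 = 30/6 = 5
te_F = (13 + 4·14 + 15)/6 = 84/6 = 14
te_G = (8 + 4·11 + 26)/6 = 78/6 = 13
te_H = (8 + 4·11 + 14)/6 = 66/6 = 11
te_I = (8 + 4·13 + 30)/6 = 90/6 = 15

Forward pass:
ES_A = 0; EF_A = 6
ES_B = 0; EF_B = 11
ES_C = max(EF_A=6, EF_B=11) = 11; EF_C = 11+12 = 23
ES_D = max(EF_A=6, EF_B=11) = 11; EF_D = 11+13 = 24
ES_E = 11; EF_E = 11+5 = 16
ES_F = 6; EF_F = 6+14 = 20
ES_G = 6; EF_G = 6+13 = 19
ES_H = 11; EF_H = 11+11 = 22
ES_I = max(EF_C=23, EF_D=24, EF_E=16, EF_F=20, EF_G=19, EF_H=22) = 24; EF_I = 24+15 = 39
Expected project duration μ = 39 days. Critical path: B → D → I.

39 days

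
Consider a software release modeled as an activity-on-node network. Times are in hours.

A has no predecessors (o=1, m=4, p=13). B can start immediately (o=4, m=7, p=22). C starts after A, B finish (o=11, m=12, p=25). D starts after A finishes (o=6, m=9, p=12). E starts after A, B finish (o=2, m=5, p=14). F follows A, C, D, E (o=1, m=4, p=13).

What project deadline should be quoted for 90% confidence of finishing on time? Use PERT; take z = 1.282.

te_A = (1 + 4·4 + 13)/6 = 30/6 = 5; σ²_A = ((13−1)/6)² = 4.000
te_B = (4 + 4·7 + 22)/6 = 54/6 = 9; σ²_B = ((22−4)/6)² = 9.000
te_C = (11 + 4·12 + 25)/6 = 84/6 = 14; σ²_C = ((25−11)/6)² = 5.444
te_D = (6 + 4·9 + 12)/6 = 54/6 = 9; σ²_D = ((12−6)/6)² = 1.000
te_E = (2 + 4·5 + 14)/6 = 36/6 = 6; σ²_E = ((14−2)/6)² = 4.000
te_F = (1 + 4·4 + 13)/6 = 30/6 = 5; σ²_F = ((13−1)/6)² = 4.000

Forward pass:
ES_A = 0; EF_A = 5
ES_B = 0; EF_B = 9
ES_C = max(EF_A=5, EF_B=9) = 9; EF_C = 9+14 = 23
ES_D = 5; EF_D = 5+9 = 14
ES_E = max(EF_A=5, EF_B=9) = 9; EF_E = 9+6 = 15
ES_F = max(EF_A=5, EF_C=23, EF_D=14, EF_E=15) = 23; EF_F = 23+5 = 28
Expected project duration μ = 28 hours. Critical path: B → C → F.

Variance along critical path = 9.000 + 5.444 + 4.000 = 18.444; σ = 4.295 hours.
D = μ + z·σ = 28 + 1.282·4.295 = 33.5 hours

33.5 hours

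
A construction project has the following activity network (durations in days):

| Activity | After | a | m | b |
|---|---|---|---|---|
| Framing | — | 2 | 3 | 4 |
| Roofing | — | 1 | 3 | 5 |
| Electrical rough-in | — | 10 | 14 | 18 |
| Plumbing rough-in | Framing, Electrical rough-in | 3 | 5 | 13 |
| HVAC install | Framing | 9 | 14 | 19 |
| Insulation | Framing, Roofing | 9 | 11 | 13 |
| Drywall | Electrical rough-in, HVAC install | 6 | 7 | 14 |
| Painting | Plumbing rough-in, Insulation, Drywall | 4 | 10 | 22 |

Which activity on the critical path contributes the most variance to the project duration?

te_Framing = (2 + 4·3 + 4)/6 = 18/6 = 3; σ²_Framing = ((4−2)/6)² = 0.111
te_Roofing = (1 + 4·3 + 5)/6 = 18/6 = 3; σ²_Roofing = ((5−1)/6)² = 0.444
te_Electrical rough-in = (10 + 4·14 + 18)/6 = 84/6 = 14; σ²_Electrical rough-in = ((18−10)/6)² = 1.778
te_Plumbing rough-in = (3 + 4·5 + 13)/6 = 36/6 = 6; σ²_Plumbing rough-in = ((13−3)/6)² = 2.778
te_HVAC install = (9 + 4·14 + 19)/6 = 84/6 = 14; σ²_HVAC install = ((19−9)/6)² = 2.778
te_Insulation = (9 + 4·11 + 13)/6 = 66/6 = 11; σ²_Insulation = ((13−9)/6)² = 0.444
te_Drywall = (6 + 4·7 + 14)/6 = 48/6 = 8; σ²_Drywall = ((14−6)/6)² = 1.778
te_Painting = (4 + 4·10 + 22)/6 = 66/6 = 11; σ²_Painting = ((22−4)/6)² = 9.000

Forward pass:
ES_Framing = 0; EF_Framing = 3
ES_Roofing = 0; EF_Roofing = 3
ES_Electrical rough-in = 0; EF_Electrical rough-in = 14
ES_Plumbing rough-in = max(EF_Framing=3, EF_Electrical rough-in=14) = 14; EF_Plumbing rough-in = 14+6 = 20
ES_HVAC install = 3; EF_HVAC install = 3+14 = 17
ES_Insulation = max(EF_Framing=3, EF_Roofing=3) = 3; EF_Insulation = 3+11 = 14
ES_Drywall = max(EF_Electrical rough-in=14, EF_HVAC install=17) = 17; EF_Drywall = 17+8 = 25
ES_Painting = max(EF_Plumbing rough-in=20, EF_Insulation=14, EF_Drywall=25) = 25; EF_Painting = 25+11 = 36
Expected project duration μ = 36 days. Critical path: Framing → HVAC install → Drywall → Painting.

Variances on critical path: σ²_Framing=0.111, σ²_HVAC install=2.778, σ²_Drywall=1.778, σ²_Painting=9.000.
Largest is σ²_Painting = 9.000.

Painting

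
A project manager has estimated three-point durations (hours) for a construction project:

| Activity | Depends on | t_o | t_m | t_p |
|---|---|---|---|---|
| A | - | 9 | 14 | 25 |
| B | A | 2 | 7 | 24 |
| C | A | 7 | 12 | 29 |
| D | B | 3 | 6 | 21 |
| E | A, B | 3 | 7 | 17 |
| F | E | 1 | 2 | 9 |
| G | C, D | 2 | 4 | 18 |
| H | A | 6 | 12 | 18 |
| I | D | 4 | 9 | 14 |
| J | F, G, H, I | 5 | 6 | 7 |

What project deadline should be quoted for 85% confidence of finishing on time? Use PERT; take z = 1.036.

52.9 hours

te_A = (9 + 4·14 + 25)/6 = 90/6 = 15; σ²_A = ((25−9)/6)² = 7.111
te_B = (2 + 4·7 + 24)/6 = 54/6 = 9; σ²_B = ((24−2)/6)² = 13.444
te_C = (7 + 4·12 + 29)/6 = 84/6 = 14; σ²_C = ((29−7)/6)² = 13.444
te_D = (3 + 4·6 + 21)/6 = 48/6 = 8; σ²_D = ((21−3)/6)² = 9.000
te_E = (3 + 4·7 + 17)/6 = 48/6 = 8; σ²_E = ((17−3)/6)² = 5.444
te_F = (1 + 4·2 + 9)/6 = 18/6 = 3; σ²_F = ((9−1)/6)² = 1.778
te_G = (2 + 4·4 + 18)/6 = 36/6 = 6; σ²_G = ((18−2)/6)² = 7.111
te_H = (6 + 4·12 + 18)/6 = 72/6 = 12; σ²_H = ((18−6)/6)² = 4.000
te_I = (4 + 4·9 + 14)/6 = 54/6 = 9; σ²_I = ((14−4)/6)² = 2.778
te_J = (5 + 4·6 + 7)/6 = 36/6 = 6; σ²_J = ((7−5)/6)² = 0.111

Forward pass:
ES_A = 0; EF_A = 15
ES_B = 15; EF_B = 15+9 = 24
ES_C = 15; EF_C = 15+14 = 29
ES_D = 24; EF_D = 24+8 = 32
ES_E = max(EF_A=15, EF_B=24) = 24; EF_E = 24+8 = 32
ES_F = 32; EF_F = 32+3 = 35
ES_G = max(EF_C=29, EF_D=32) = 32; EF_G = 32+6 = 38
ES_H = 15; EF_H = 15+12 = 27
ES_I = 32; EF_I = 32+9 = 41
ES_J = max(EF_F=35, EF_G=38, EF_H=27, EF_I=41) = 41; EF_J = 41+6 = 47
Expected project duration μ = 47 hours. Critical path: A → B → D → I → J.

Variance along critical path = 7.111 + 13.444 + 9.000 + 2.778 + 0.111 = 32.444; σ = 5.696 hours.
D = μ + z·σ = 47 + 1.036·5.696 = 52.9 hours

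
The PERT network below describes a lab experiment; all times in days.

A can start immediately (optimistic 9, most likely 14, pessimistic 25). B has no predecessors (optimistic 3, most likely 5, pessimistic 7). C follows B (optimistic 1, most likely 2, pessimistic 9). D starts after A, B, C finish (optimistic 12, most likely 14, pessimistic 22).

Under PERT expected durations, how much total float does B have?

te_A = (9 + 4·14 + 25)/6 = 90/6 = 15
te_B = (3 + 4·5 + 7)/6 = 30/6 = 5
te_C = (1 + 4·2 + 9)/6 = 18/6 = 3
te_D = (12 + 4·14 + 22)/6 = 90/6 = 15

Forward pass:
ES_A = 0; EF_A = 15
ES_B = 0; EF_B = 5
ES_C = 5; EF_C = 5+3 = 8
ES_D = max(EF_A=15, EF_B=5, EF_C=8) = 15; EF_D = 15+15 = 30
Expected project duration μ = 30 days. Critical path: A → D.

Backward pass:
LF_D = 30; LS_D = 30−15 = 15
LF_C = LS_D = 15; LS_C = 15−3 = 12
LF_B = min(LS_C=12, LS_D=15) = 12; LS_B = 12−5 = 7
LF_A = LS_D = 15; LS_A = 15−15 = 0
Slack_B = LS_B − ES_B = 7 − 0 = 7

7 days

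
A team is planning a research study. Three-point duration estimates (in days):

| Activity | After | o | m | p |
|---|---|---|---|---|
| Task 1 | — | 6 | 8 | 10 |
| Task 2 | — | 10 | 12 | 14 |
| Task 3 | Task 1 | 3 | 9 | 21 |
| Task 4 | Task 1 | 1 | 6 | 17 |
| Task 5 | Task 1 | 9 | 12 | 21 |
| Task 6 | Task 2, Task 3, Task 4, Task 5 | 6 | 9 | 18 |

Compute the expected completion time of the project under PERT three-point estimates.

te_Task 1 = (6 + 4·8 + 10)/6 = 48/6 = 8
te_Task 2 = (10 + 4·12 + 14)/6 = 72/6 = 12
te_Task 3 = (3 + 4·9 + 21)/6 = 60/6 = 10
te_Task 4 = (1 + 4·6 + 17)/6 = 42/6 = 7
te_Task 5 = (9 + 4·12 + 21)/6 = 78/6 = 13
te_Task 6 = (6 + 4·9 + 18)/6 = 60/6 = 10

Forward pass:
ES_Task 1 = 0; EF_Task 1 = 8
ES_Task 2 = 0; EF_Task 2 = 12
ES_Task 3 = 8; EF_Task 3 = 8+10 = 18
ES_Task 4 = 8; EF_Task 4 = 8+7 = 15
ES_Task 5 = 8; EF_Task 5 = 8+13 = 21
ES_Task 6 = max(EF_Task 2=12, EF_Task 3=18, EF_Task 4=15, EF_Task 5=21) = 21; EF_Task 6 = 21+10 = 31
Expected project duration μ = 31 days. Critical path: Task 1 → Task 5 → Task 6.

31 days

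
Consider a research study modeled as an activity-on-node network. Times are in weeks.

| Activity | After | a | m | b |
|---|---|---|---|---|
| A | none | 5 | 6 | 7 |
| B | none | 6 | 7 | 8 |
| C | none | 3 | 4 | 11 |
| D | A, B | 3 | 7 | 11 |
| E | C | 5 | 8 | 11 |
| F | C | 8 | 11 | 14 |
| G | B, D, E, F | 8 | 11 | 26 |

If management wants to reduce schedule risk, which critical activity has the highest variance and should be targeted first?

G

te_A = (5 + 4·6 + 7)/6 = 36/6 = 6; σ²_A = ((7−5)/6)² = 0.111
te_B = (6 + 4·7 + 8)/6 = 42/6 = 7; σ²_B = ((8−6)/6)² = 0.111
te_C = (3 + 4·4 + 11)/6 = 30/6 = 5; σ²_C = ((11−3)/6)² = 1.778
te_D = (3 + 4·7 + 11)/6 = 42/6 = 7; σ²_D = ((11−3)/6)² = 1.778
te_E = (5 + 4·8 + 11)/6 = 48/6 = 8; σ²_E = ((11−5)/6)² = 1.000
te_F = (8 + 4·11 + 14)/6 = 66/6 = 11; σ²_F = ((14−8)/6)² = 1.000
te_G = (8 + 4·11 + 26)/6 = 78/6 = 13; σ²_G = ((26−8)/6)² = 9.000

Forward pass:
ES_A = 0; EF_A = 6
ES_B = 0; EF_B = 7
ES_C = 0; EF_C = 5
ES_D = max(EF_A=6, EF_B=7) = 7; EF_D = 7+7 = 14
ES_E = 5; EF_E = 5+8 = 13
ES_F = 5; EF_F = 5+11 = 16
ES_G = max(EF_B=7, EF_D=14, EF_E=13, EF_F=16) = 16; EF_G = 16+13 = 29
Expected project duration μ = 29 weeks. Critical path: C → F → G.

Variances on critical path: σ²_C=1.778, σ²_F=1.000, σ²_G=9.000.
Largest is σ²_G = 9.000.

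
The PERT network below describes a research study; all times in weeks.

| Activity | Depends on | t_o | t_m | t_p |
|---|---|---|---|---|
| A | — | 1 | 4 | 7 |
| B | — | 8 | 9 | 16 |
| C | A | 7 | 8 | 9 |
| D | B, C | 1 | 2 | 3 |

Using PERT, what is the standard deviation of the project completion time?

te_A = (1 + 4·4 + 7)/6 = 24/6 = 4; σ²_A = ((7−1)/6)² = 1.000
te_B = (8 + 4·9 + 16)/6 = 60/6 = 10; σ²_B = ((16−8)/6)² = 1.778
te_C = (7 + 4·8 + 9)/6 = 48/6 = 8; σ²_C = ((9−7)/6)² = 0.111
te_D = (1 + 4·2 + 3)/6 = 12/6 = 2; σ²_D = ((3−1)/6)² = 0.111

Forward pass:
ES_A = 0; EF_A = 4
ES_B = 0; EF_B = 10
ES_C = 4; EF_C = 4+8 = 12
ES_D = max(EF_B=10, EF_C=12) = 12; EF_D = 12+2 = 14
Expected project duration μ = 14 weeks. Critical path: A → C → D.

Variance along critical path = 1.000 + 0.111 + 0.111 = 1.222
σ = √1.222 = 1.106 weeks

1.11 weeks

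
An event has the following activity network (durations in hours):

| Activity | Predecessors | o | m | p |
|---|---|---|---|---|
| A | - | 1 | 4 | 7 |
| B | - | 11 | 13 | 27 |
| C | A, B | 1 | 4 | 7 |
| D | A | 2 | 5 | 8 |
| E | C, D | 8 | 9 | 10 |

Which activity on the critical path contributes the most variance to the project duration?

B

te_A = (1 + 4·4 + 7)/6 = 24/6 = 4; σ²_A = ((7−1)/6)² = 1.000
te_B = (11 + 4·13 + 27)/6 = 90/6 = 15; σ²_B = ((27−11)/6)² = 7.111
te_C = (1 + 4·4 + 7)/6 = 24/6 = 4; σ²_C = ((7−1)/6)² = 1.000
te_D = (2 + 4·5 + 8)/6 = 30/6 = 5; σ²_D = ((8−2)/6)² = 1.000
te_E = (8 + 4·9 + 10)/6 = 54/6 = 9; σ²_E = ((10−8)/6)² = 0.111

Forward pass:
ES_A = 0; EF_A = 4
ES_B = 0; EF_B = 15
ES_C = max(EF_A=4, EF_B=15) = 15; EF_C = 15+4 = 19
ES_D = 4; EF_D = 4+5 = 9
ES_E = max(EF_C=19, EF_D=9) = 19; EF_E = 19+9 = 28
Expected project duration μ = 28 hours. Critical path: B → C → E.

Variances on critical path: σ²_B=7.111, σ²_C=1.000, σ²_E=0.111.
Largest is σ²_B = 7.111.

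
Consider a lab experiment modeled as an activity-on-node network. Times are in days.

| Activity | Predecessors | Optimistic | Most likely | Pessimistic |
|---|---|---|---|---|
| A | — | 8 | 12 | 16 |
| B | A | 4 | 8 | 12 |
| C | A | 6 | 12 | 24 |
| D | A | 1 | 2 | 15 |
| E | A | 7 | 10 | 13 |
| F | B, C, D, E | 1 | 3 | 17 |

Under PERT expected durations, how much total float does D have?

9 days

te_A = (8 + 4·12 + 16)/6 = 72/6 = 12
te_B = (4 + 4·8 + 12)/6 = 48/6 = 8
te_C = (6 + 4·12 + 24)/6 = 78/6 = 13
te_D = (1 + 4·2 + 15)/6 = 24/6 = 4
te_E = (7 + 4·10 + 13)/6 = 60/6 = 10
te_F = (1 + 4·3 + 17)/6 = 30/6 = 5

Forward pass:
ES_A = 0; EF_A = 12
ES_B = 12; EF_B = 12+8 = 20
ES_C = 12; EF_C = 12+13 = 25
ES_D = 12; EF_D = 12+4 = 16
ES_E = 12; EF_E = 12+10 = 22
ES_F = max(EF_B=20, EF_C=25, EF_D=16, EF_E=22) = 25; EF_F = 25+5 = 30
Expected project duration μ = 30 days. Critical path: A → C → F.

Backward pass:
LF_F = 30; LS_F = 30−5 = 25
LF_E = LS_F = 25; LS_E = 25−10 = 15
LF_D = LS_F = 25; LS_D = 25−4 = 21
LF_C = LS_F = 25; LS_C = 25−13 = 12
LF_B = LS_F = 25; LS_B = 25−8 = 17
LF_A = min(LS_B=17, LS_C=12, LS_D=21, LS_E=15) = 12; LS_A = 12−12 = 0
Slack_D = LS_D − ES_D = 21 − 12 = 9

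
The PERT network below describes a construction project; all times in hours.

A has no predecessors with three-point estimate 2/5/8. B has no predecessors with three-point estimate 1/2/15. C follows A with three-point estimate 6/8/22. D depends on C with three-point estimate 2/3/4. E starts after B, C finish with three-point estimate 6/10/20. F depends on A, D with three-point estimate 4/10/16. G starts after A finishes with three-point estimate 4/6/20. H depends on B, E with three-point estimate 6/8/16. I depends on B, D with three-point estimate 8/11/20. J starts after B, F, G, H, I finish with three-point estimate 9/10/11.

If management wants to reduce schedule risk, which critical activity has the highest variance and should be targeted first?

C

te_A = (2 + 4·5 + 8)/6 = 30/6 = 5; σ²_A = ((8−2)/6)² = 1.000
te_B = (1 + 4·2 + 15)/6 = 24/6 = 4; σ²_B = ((15−1)/6)² = 5.444
te_C = (6 + 4·8 + 22)/6 = 60/6 = 10; σ²_C = ((22−6)/6)² = 7.111
te_D = (2 + 4·3 + 4)/6 = 18/6 = 3; σ²_D = ((4−2)/6)² = 0.111
te_E = (6 + 4·10 + 20)/6 = 66/6 = 11; σ²_E = ((20−6)/6)² = 5.444
te_F = (4 + 4·10 + 16)/6 = 60/6 = 10; σ²_F = ((16−4)/6)² = 4.000
te_G = (4 + 4·6 + 20)/6 = 48/6 = 8; σ²_G = ((20−4)/6)² = 7.111
te_H = (6 + 4·8 + 16)/6 = 54/6 = 9; σ²_H = ((16−6)/6)² = 2.778
te_I = (8 + 4·11 + 20)/6 = 72/6 = 12; σ²_I = ((20−8)/6)² = 4.000
te_J = (9 + 4·10 + 11)/6 = 60/6 = 10; σ²_J = ((11−9)/6)² = 0.111

Forward pass:
ES_A = 0; EF_A = 5
ES_B = 0; EF_B = 4
ES_C = 5; EF_C = 5+10 = 15
ES_D = 15; EF_D = 15+3 = 18
ES_E = max(EF_B=4, EF_C=15) = 15; EF_E = 15+11 = 26
ES_F = max(EF_A=5, EF_D=18) = 18; EF_F = 18+10 = 28
ES_G = 5; EF_G = 5+8 = 13
ES_H = max(EF_B=4, EF_E=26) = 26; EF_H = 26+9 = 35
ES_I = max(EF_B=4, EF_D=18) = 18; EF_I = 18+12 = 30
ES_J = max(EF_B=4, EF_F=28, EF_G=13, EF_H=35, EF_I=30) = 35; EF_J = 35+10 = 45
Expected project duration μ = 45 hours. Critical path: A → C → E → H → J.

Variances on critical path: σ²_A=1.000, σ²_C=7.111, σ²_E=5.444, σ²_H=2.778, σ²_J=0.111.
Largest is σ²_C = 7.111.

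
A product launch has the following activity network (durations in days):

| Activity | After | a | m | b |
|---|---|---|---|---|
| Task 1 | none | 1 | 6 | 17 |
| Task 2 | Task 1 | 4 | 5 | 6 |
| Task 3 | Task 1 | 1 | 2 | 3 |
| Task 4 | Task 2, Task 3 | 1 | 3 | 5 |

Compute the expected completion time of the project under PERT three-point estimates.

te_Task 1 = (1 + 4·6 + 17)/6 = 42/6 = 7
te_Task 2 = (4 + 4·5 + 6)/6 = 30/6 = 5
te_Task 3 = (1 + 4·2 + 3)/6 = 12/6 = 2
te_Task 4 = (1 + 4·3 + 5)/6 = 18/6 = 3

Forward pass:
ES_Task 1 = 0; EF_Task 1 = 7
ES_Task 2 = 7; EF_Task 2 = 7+5 = 12
ES_Task 3 = 7; EF_Task 3 = 7+2 = 9
ES_Task 4 = max(EF_Task 2=12, EF_Task 3=9) = 12; EF_Task 4 = 12+3 = 15
Expected project duration μ = 15 days. Critical path: Task 1 → Task 2 → Task 4.

15 days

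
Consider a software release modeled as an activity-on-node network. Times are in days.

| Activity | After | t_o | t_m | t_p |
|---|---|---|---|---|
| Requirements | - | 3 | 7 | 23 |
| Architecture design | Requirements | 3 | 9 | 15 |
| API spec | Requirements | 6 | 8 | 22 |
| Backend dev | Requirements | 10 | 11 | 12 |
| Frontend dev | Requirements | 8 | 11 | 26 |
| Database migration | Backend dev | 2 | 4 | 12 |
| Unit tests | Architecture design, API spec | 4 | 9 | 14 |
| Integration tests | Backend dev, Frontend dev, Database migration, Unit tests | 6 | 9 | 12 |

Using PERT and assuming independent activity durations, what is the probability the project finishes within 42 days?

0.857

te_Requirements = (3 + 4·7 + 23)/6 = 54/6 = 9; σ²_Requirements = ((23−3)/6)² = 11.111
te_Architecture design = (3 + 4·9 + 15)/6 = 54/6 = 9; σ²_Architecture design = ((15−3)/6)² = 4.000
te_API spec = (6 + 4·8 + 22)/6 = 60/6 = 10; σ²_API spec = ((22−6)/6)² = 7.111
te_Backend dev = (10 + 4·11 + 12)/6 = 66/6 = 11; σ²_Backend dev = ((12−10)/6)² = 0.111
te_Frontend dev = (8 + 4·11 + 26)/6 = 78/6 = 13; σ²_Frontend dev = ((26−8)/6)² = 9.000
te_Database migration = (2 + 4·4 + 12)/6 = 30/6 = 5; σ²_Database migration = ((12−2)/6)² = 2.778
te_Unit tests = (4 + 4·9 + 14)/6 = 54/6 = 9; σ²_Unit tests = ((14−4)/6)² = 2.778
te_Integration tests = (6 + 4·9 + 12)/6 = 54/6 = 9; σ²_Integration tests = ((12−6)/6)² = 1.000

Forward pass:
ES_Requirements = 0; EF_Requirements = 9
ES_Architecture design = 9; EF_Architecture design = 9+9 = 18
ES_API spec = 9; EF_API spec = 9+10 = 19
ES_Backend dev = 9; EF_Backend dev = 9+11 = 20
ES_Frontend dev = 9; EF_Frontend dev = 9+13 = 22
ES_Database migration = 20; EF_Database migration = 20+5 = 25
ES_Unit tests = max(EF_Architecture design=18, EF_API spec=19) = 19; EF_Unit tests = 19+9 = 28
ES_Integration tests = max(EF_Backend dev=20, EF_Frontend dev=22, EF_Database migration=25, EF_Unit tests=28) = 28; EF_Integration tests = 28+9 = 37
Expected project duration μ = 37 days. Critical path: Requirements → API spec → Unit tests → Integration tests.

Variance along critical path = 11.111 + 7.111 + 2.778 + 1.000 = 22.000; σ = √22.000 = 4.690 days.
Z = (42 − 37) / 4.690 = 1.066
P(T ≤ 42) = Φ(1.066) ≈ 0.857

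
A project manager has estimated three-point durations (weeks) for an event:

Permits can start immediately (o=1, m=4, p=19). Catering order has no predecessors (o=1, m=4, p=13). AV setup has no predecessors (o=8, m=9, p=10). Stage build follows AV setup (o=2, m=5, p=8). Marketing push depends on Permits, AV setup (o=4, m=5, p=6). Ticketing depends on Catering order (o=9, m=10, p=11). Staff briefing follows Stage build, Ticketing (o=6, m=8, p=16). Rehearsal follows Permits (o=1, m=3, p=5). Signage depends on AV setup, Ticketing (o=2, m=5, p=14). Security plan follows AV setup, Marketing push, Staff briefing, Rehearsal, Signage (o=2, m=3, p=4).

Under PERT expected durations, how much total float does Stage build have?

1 weeks

te_Permits = (1 + 4·4 + 19)/6 = 36/6 = 6
te_Catering order = (1 + 4·4 + 13)/6 = 30/6 = 5
te_AV setup = (8 + 4·9 + 10)/6 = 54/6 = 9
te_Stage build = (2 + 4·5 + 8)/6 = 30/6 = 5
te_Marketing push = (4 + 4·5 + 6)/6 = 30/6 = 5
te_Ticketing = (9 + 4·10 + 11)/6 = 60/6 = 10
te_Staff briefing = (6 + 4·8 + 16)/6 = 54/6 = 9
te_Rehearsal = (1 + 4·3 + 5)/6 = 18/6 = 3
te_Signage = (2 + 4·5 + 14)/6 = 36/6 = 6
te_Security plan = (2 + 4·3 + 4)/6 = 18/6 = 3

Forward pass:
ES_Permits = 0; EF_Permits = 6
ES_Catering order = 0; EF_Catering order = 5
ES_AV setup = 0; EF_AV setup = 9
ES_Stage build = 9; EF_Stage build = 9+5 = 14
ES_Marketing push = max(EF_Permits=6, EF_AV setup=9) = 9; EF_Marketing push = 9+5 = 14
ES_Ticketing = 5; EF_Ticketing = 5+10 = 15
ES_Staff briefing = max(EF_Stage build=14, EF_Ticketing=15) = 15; EF_Staff briefing = 15+9 = 24
ES_Rehearsal = 6; EF_Rehearsal = 6+3 = 9
ES_Signage = max(EF_AV setup=9, EF_Ticketing=15) = 15; EF_Signage = 15+6 = 21
ES_Security plan = max(EF_AV setup=9, EF_Marketing push=14, EF_Staff briefing=24, EF_Rehearsal=9, EF_Signage=21) = 24; EF_Security plan = 24+3 = 27
Expected project duration μ = 27 weeks. Critical path: Catering order → Ticketing → Staff briefing → Security plan.

Backward pass:
LF_Security plan = 27; LS_Security plan = 27−3 = 24
LF_Signage = LS_Security plan = 24; LS_Signage = 24−6 = 18
LF_Rehearsal = LS_Security plan = 24; LS_Rehearsal = 24−3 = 21
LF_Staff briefing = LS_Security plan = 24; LS_Staff briefing = 24−9 = 15
LF_Ticketing = min(LS_Staff briefing=15, LS_Signage=18) = 15; LS_Ticketing = 15−10 = 5
LF_Marketing push = LS_Security plan = 24; LS_Marketing push = 24−5 = 19
LF_Stage build = LS_Staff briefing = 15; LS_Stage build = 15−5 = 10
LF_AV setup = min(LS_Stage build=10, LS_Marketing push=19, LS_Signage=18, LS_Security plan=24) = 10; LS_AV setup = 10−9 = 1
LF_Catering order = LS_Ticketing = 5; LS_Catering order = 5−5 = 0
LF_Permits = min(LS_Marketing push=19, LS_Rehearsal=21) = 19; LS_Permits = 19−6 = 13
Slack_Stage build = LS_Stage build − ES_Stage build = 10 − 9 = 1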